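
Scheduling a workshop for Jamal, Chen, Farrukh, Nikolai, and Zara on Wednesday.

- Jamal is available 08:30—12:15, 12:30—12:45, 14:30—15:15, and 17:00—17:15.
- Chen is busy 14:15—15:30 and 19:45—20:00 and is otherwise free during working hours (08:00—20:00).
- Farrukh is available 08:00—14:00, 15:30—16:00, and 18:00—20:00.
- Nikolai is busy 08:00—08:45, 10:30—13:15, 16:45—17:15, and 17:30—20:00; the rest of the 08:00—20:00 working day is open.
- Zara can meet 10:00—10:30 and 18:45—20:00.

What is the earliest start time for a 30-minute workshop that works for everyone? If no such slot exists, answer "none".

10:00

Chen free within 08:00–20:00: 08:00–14:15, 15:30–19:45.
Nikolai free within 08:00–20:00: 08:45–10:30, 13:15–16:45, 17:15–17:30.
Jamal ∩ Chen: 08:30–12:15, 12:30–12:45, 17:00–17:15.
Jamal ∩ Chen ∩ Farrukh: 08:30–12:15, 12:30–12:45.
Jamal ∩ Chen ∩ Farrukh ∩ Nikolai: 08:45–10:30.
Jamal ∩ Chen ∩ Farrukh ∩ Nikolai ∩ Zara: 10:00–10:30.
Windows ≥ 30 min: 10:00–10:30.
Earliest such window starts at 10:00.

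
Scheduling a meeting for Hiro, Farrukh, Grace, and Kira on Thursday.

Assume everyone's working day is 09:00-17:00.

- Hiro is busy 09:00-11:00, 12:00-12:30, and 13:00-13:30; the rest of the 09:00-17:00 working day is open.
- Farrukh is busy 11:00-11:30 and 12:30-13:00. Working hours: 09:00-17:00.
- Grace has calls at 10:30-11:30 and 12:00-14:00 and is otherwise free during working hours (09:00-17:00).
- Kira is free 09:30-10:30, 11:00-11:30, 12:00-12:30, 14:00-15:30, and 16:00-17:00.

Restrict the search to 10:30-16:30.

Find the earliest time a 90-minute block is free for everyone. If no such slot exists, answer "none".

14:00

Hiro free within 09:00–17:00: 11:00–12:00, 12:30–13:00, 13:30–17:00.
Farrukh free within 09:00–17:00: 09:00–11:00, 11:30–12:30, 13:00–17:00.
Grace free within 09:00–17:00: 09:00–10:30, 11:30–12:00, 14:00–17:00.
Hiro ∩ Farrukh: 11:30–12:00, 13:30–17:00.
Hiro ∩ Farrukh ∩ Grace: 11:30–12:00, 14:00–17:00.
Hiro ∩ Farrukh ∩ Grace ∩ Kira: 14:00–15:30, 16:00–17:00.
Restricted to 10:30–16:30: 14:00–15:30, 16:00–16:30.
Windows ≥ 90 min: 14:00–15:30.
Earliest such window starts at 14:00.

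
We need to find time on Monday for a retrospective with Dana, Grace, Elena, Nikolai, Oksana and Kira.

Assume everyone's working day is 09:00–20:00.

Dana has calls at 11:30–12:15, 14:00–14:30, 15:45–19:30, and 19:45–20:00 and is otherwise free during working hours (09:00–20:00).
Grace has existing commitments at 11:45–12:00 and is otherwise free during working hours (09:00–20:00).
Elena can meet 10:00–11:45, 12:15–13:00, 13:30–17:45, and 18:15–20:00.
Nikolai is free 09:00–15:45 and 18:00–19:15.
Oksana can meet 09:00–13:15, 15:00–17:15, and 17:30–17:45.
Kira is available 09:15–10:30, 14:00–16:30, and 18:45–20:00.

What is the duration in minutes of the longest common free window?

45 minutes

Dana free within 09:00–20:00: 09:00–11:30, 12:15–14:00, 14:30–15:45, 19:30–19:45.
Grace free within 09:00–20:00: 09:00–11:45, 12:00–20:00.
Dana ∩ Grace: 09:00–11:30, 12:15–14:00, 14:30–15:45, 19:30–19:45.
Dana ∩ Grace ∩ Elena: 10:00–11:30, 12:15–13:00, 13:30–14:00, 14:30–15:45, 19:30–19:45.
Dana ∩ Grace ∩ Elena ∩ Nikolai: 10:00–11:30, 12:15–13:00, 13:30–14:00, 14:30–15:45.
Dana ∩ Grace ∩ Elena ∩ Nikolai ∩ Oksana: 10:00–11:30, 12:15–13:00, 15:00–15:45.
Dana ∩ Grace ∩ Elena ∩ Nikolai ∩ Oksana ∩ Kira: 10:00–10:30, 15:00–15:45.
Common window lengths: 30, 45 min; longest is 45.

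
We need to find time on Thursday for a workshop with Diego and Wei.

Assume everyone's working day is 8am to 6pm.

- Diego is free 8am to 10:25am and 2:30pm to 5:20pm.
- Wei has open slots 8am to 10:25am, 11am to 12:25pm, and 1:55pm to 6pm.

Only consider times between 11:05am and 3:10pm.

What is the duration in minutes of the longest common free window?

Diego ∩ Wei: 08:00–10:25, 14:30–17:20.
Restricted to 11:05–15:10: 14:30–15:10.
Single common window of 40 minutes.

40 minutes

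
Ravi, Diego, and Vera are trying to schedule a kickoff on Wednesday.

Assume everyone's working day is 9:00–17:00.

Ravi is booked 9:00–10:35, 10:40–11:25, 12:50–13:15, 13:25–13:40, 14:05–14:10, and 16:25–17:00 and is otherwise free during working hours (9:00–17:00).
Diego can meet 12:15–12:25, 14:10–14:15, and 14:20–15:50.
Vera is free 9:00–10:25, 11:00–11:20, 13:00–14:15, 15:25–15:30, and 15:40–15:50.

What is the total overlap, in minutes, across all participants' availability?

20 minutes

Ravi free within 09:00–17:00: 10:35–10:40, 11:25–12:50, 13:15–13:25, 13:40–14:05, 14:10–16:25.
Ravi ∩ Diego: 12:15–12:25, 14:10–14:15, 14:20–15:50.
Ravi ∩ Diego ∩ Vera: 14:10–14:15, 15:25–15:30, 15:40–15:50.
Total common minutes: 5 + 5 + 10 = 20.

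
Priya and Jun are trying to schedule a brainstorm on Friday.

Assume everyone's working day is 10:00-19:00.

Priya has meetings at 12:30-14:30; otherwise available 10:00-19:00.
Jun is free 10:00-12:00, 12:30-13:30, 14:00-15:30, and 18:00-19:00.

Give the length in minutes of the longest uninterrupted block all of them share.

120 minutes

Priya free within 10:00–19:00: 10:00–12:30, 14:30–19:00.
Priya ∩ Jun: 10:00–12:00, 14:30–15:30, 18:00–19:00.
Common window lengths: 120, 60, 60 min; longest is 120.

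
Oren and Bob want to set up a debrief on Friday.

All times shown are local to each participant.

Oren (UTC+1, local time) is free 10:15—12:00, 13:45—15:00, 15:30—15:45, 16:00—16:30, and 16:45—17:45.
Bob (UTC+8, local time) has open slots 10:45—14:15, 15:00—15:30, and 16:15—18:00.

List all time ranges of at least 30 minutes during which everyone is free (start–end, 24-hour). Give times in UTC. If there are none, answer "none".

Oren → UTC: 09:15–11:00, 12:45–14:00, 14:30–14:45, 15:00–15:30, 15:45–16:45.
Bob → UTC: 02:45–06:15, 07:00–07:30, 08:15–10:00.
Oren ∩ Bob: 09:15–10:00.
Windows ≥ 30 min: 09:15–10:00.

09:15–10:00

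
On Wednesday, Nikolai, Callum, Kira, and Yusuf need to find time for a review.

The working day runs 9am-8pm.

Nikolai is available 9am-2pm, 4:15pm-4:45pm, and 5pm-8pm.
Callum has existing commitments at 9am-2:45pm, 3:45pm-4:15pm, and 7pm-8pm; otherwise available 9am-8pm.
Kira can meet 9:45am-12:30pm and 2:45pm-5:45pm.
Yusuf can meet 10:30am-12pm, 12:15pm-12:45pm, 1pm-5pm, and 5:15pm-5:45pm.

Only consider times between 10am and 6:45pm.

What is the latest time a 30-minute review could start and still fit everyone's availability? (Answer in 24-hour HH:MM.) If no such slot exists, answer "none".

Callum free within 09:00–20:00: 14:45–15:45, 16:15–19:00.
Nikolai ∩ Callum: 16:15–16:45, 17:00–19:00.
Nikolai ∩ Callum ∩ Kira: 16:15–16:45, 17:00–17:45.
Nikolai ∩ Callum ∩ Kira ∩ Yusuf: 16:15–16:45, 17:15–17:45.
Restricted to 10:00–18:45: 16:15–16:45, 17:15–17:45.
Windows ≥ 30 min: 16:15–16:45, 17:15–17:45.
Latest start in the last window 17:15–17:45 is 17:45 − 30 min = 17:15.

17:15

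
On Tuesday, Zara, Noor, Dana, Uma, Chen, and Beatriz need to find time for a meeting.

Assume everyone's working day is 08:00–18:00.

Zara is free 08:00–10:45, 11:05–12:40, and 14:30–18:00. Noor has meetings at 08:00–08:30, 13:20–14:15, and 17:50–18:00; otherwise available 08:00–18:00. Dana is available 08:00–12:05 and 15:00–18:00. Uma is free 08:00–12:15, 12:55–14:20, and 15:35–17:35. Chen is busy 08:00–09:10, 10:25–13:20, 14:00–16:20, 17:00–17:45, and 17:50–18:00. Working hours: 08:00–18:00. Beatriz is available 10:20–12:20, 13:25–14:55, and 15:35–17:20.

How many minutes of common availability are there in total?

Noor free within 08:00–18:00: 08:30–13:20, 14:15–17:50.
Chen free within 08:00–18:00: 09:10–10:25, 13:20–14:00, 16:20–17:00, 17:45–17:50.
Zara ∩ Noor: 08:30–10:45, 11:05–12:40, 14:30–17:50.
Zara ∩ Noor ∩ Dana: 08:30–10:45, 11:05–12:05, 15:00–17:50.
Zara ∩ Noor ∩ Dana ∩ Uma: 08:30–10:45, 11:05–12:05, 15:35–17:35.
Zara ∩ Noor ∩ Dana ∩ Uma ∩ Chen: 09:10–10:25, 16:20–17:00.
Zara ∩ Noor ∩ Dana ∩ Uma ∩ Chen ∩ Beatriz: 10:20–10:25, 16:20–17:00.
Total common minutes: 5 + 40 = 45.

45 minutes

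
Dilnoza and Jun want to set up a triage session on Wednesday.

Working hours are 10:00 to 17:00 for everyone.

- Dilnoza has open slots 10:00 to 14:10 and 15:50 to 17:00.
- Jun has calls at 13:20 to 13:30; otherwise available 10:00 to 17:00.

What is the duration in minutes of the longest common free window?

200 minutes

Jun free within 10:00–17:00: 10:00–13:20, 13:30–17:00.
Dilnoza ∩ Jun: 10:00–13:20, 13:30–14:10, 15:50–17:00.
Common window lengths: 200, 40, 70 min; longest is 200.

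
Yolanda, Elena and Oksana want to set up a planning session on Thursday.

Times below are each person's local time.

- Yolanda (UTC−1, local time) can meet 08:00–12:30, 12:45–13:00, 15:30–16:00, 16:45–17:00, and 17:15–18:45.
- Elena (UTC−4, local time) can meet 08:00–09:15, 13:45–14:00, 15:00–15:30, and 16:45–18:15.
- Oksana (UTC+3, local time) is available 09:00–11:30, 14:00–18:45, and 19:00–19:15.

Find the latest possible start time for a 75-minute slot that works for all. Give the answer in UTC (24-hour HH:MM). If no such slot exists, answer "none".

Yolanda → UTC: 09:00–13:30, 13:45–14:00, 16:30–17:00, 17:45–18:00, 18:15–19:45.
Elena → UTC: 12:00–13:15, 17:45–18:00, 19:00–19:30, 20:45–22:15.
Oksana → UTC: 06:00–08:30, 11:00–15:45, 16:00–16:15.
Yolanda ∩ Elena: 12:00–13:15, 17:45–18:00, 19:00–19:30.
Yolanda ∩ Elena ∩ Oksana: 12:00–13:15.
Windows ≥ 75 min: 12:00–13:15.
Latest start in the last window 12:00–13:15 is 13:15 − 75 min = 12:00.

12:00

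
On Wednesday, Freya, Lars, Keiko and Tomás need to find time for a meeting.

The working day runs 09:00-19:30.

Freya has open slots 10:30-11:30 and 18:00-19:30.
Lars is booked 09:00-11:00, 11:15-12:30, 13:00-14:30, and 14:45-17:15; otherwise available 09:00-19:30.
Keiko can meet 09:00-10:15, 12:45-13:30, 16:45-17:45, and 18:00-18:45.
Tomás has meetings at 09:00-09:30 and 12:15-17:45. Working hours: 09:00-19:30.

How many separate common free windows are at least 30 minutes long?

1

Lars free within 09:00–19:30: 11:00–11:15, 12:30–13:00, 14:30–14:45, 17:15–19:30.
Tomás free within 09:00–19:30: 09:30–12:15, 17:45–19:30.
Freya ∩ Lars: 11:00–11:15, 18:00–19:30.
Freya ∩ Lars ∩ Keiko: 18:00–18:45.
Freya ∩ Lars ∩ Keiko ∩ Tomás: 18:00–18:45.
Windows ≥ 30 min: 18:00–18:45.
That's 1 window.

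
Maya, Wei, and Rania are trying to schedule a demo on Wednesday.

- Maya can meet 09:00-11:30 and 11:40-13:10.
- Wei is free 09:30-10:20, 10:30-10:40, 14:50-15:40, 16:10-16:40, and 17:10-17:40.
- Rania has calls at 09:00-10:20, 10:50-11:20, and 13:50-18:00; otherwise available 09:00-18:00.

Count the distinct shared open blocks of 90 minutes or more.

Rania free within 09:00–18:00: 10:20–10:50, 11:20–13:50.
Maya ∩ Wei: 09:30–10:20, 10:30–10:40.
Maya ∩ Wei ∩ Rania: 10:30–10:40.
Windows ≥ 90 min: (none).
That's 0 windows.

0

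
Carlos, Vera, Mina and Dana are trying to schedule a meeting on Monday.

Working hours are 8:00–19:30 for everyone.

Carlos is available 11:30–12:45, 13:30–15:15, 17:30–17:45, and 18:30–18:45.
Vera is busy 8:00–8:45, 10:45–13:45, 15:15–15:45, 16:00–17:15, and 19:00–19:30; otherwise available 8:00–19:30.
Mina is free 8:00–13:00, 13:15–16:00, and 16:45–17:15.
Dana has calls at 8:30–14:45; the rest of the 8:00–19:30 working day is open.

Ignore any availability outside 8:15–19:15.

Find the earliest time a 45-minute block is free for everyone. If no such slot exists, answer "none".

none

Vera free within 08:00–19:30: 08:45–10:45, 13:45–15:15, 15:45–16:00, 17:15–19:00.
Dana free within 08:00–19:30: 08:00–08:30, 14:45–19:30.
Carlos ∩ Vera: 13:45–15:15, 17:30–17:45, 18:30–18:45.
Carlos ∩ Vera ∩ Mina: 13:45–15:15.
Carlos ∩ Vera ∩ Mina ∩ Dana: 14:45–15:15.
Restricted to 08:15–19:15: 14:45–15:15.
Windows ≥ 45 min: (none).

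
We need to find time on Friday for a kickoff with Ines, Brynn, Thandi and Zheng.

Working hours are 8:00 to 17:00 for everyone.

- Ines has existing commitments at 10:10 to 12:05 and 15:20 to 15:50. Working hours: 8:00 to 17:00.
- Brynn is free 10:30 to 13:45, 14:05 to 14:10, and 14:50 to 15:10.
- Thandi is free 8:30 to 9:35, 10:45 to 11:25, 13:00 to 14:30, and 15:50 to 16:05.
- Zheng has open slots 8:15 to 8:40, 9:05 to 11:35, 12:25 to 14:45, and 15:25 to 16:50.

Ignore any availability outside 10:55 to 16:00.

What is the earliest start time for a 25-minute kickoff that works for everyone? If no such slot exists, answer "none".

13:00

Ines free within 08:00–17:00: 08:00–10:10, 12:05–15:20, 15:50–17:00.
Ines ∩ Brynn: 12:05–13:45, 14:05–14:10, 14:50–15:10.
Ines ∩ Brynn ∩ Thandi: 13:00–13:45, 14:05–14:10.
Ines ∩ Brynn ∩ Thandi ∩ Zheng: 13:00–13:45, 14:05–14:10.
Restricted to 10:55–16:00: 13:00–13:45, 14:05–14:10.
Windows ≥ 25 min: 13:00–13:45.
Earliest such window starts at 13:00.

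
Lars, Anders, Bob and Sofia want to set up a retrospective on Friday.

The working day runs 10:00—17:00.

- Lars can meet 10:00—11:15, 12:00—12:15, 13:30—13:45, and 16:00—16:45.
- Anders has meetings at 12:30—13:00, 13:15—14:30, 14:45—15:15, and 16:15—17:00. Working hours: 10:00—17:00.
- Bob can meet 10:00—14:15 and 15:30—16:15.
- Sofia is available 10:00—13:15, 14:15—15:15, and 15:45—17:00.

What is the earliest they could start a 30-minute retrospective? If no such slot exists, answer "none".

Anders free within 10:00–17:00: 10:00–12:30, 13:00–13:15, 14:30–14:45, 15:15–16:15.
Lars ∩ Anders: 10:00–11:15, 12:00–12:15, 16:00–16:15.
Lars ∩ Anders ∩ Bob: 10:00–11:15, 12:00–12:15, 16:00–16:15.
Lars ∩ Anders ∩ Bob ∩ Sofia: 10:00–11:15, 12:00–12:15, 16:00–16:15.
Windows ≥ 30 min: 10:00–11:15.
Earliest such window starts at 10:00.

10:00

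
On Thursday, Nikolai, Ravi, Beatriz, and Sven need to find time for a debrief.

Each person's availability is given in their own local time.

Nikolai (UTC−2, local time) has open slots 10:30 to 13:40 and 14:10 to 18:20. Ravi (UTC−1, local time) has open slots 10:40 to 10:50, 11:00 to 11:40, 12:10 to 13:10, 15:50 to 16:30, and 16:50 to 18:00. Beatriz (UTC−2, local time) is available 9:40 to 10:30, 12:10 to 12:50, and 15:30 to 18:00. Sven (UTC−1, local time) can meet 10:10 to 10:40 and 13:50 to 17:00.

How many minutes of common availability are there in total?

10 minutes

Nikolai → UTC: 12:30–15:40, 16:10–20:20.
Ravi → UTC: 11:40–11:50, 12:00–12:40, 13:10–14:10, 16:50–17:30, 17:50–19:00.
Beatriz → UTC: 11:40–12:30, 14:10–14:50, 17:30–20:00.
Sven → UTC: 11:10–11:40, 14:50–18:00.
Nikolai ∩ Ravi: 12:30–12:40, 13:10–14:10, 16:50–17:30, 17:50–19:00.
Nikolai ∩ Ravi ∩ Beatriz: 17:50–19:00.
Nikolai ∩ Ravi ∩ Beatriz ∩ Sven: 17:50–18:00.
Total common minutes: 10.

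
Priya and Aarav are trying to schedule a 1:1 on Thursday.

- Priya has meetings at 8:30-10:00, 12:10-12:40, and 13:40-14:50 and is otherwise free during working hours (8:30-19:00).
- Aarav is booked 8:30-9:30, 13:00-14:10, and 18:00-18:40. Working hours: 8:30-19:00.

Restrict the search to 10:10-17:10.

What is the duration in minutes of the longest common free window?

140 minutes

Priya free within 08:30–19:00: 10:00–12:10, 12:40–13:40, 14:50–19:00.
Aarav free within 08:30–19:00: 09:30–13:00, 14:10–18:00, 18:40–19:00.
Priya ∩ Aarav: 10:00–12:10, 12:40–13:00, 14:50–18:00, 18:40–19:00.
Restricted to 10:10–17:10: 10:10–12:10, 12:40–13:00, 14:50–17:10.
Common window lengths: 120, 20, 140 min; longest is 140.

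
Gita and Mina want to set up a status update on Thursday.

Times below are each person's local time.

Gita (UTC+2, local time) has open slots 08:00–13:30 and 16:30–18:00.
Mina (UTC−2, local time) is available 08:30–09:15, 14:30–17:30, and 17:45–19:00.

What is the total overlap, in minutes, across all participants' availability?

Gita → UTC: 06:00–11:30, 14:30–16:00.
Mina → UTC: 10:30–11:15, 16:30–19:30, 19:45–21:00.
Gita ∩ Mina: 10:30–11:15.
Total common minutes: 45.

45 minutes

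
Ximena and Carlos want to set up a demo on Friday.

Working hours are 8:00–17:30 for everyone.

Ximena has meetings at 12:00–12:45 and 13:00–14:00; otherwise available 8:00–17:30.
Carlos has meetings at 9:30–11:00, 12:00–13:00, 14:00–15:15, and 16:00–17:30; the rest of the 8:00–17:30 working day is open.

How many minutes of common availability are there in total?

195 minutes

Ximena free within 08:00–17:30: 08:00–12:00, 12:45–13:00, 14:00–17:30.
Carlos free within 08:00–17:30: 08:00–09:30, 11:00–12:00, 13:00–14:00, 15:15–16:00.
Ximena ∩ Carlos: 08:00–09:30, 11:00–12:00, 15:15–16:00.
Total common minutes: 90 + 60 + 45 = 195.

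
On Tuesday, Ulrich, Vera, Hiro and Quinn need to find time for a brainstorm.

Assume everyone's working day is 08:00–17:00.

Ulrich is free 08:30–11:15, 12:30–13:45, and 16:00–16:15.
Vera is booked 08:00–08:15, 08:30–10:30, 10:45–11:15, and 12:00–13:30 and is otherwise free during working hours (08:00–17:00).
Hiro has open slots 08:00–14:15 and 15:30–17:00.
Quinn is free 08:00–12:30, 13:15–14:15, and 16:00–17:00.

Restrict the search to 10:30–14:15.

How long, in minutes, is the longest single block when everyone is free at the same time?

15 minutes

Vera free within 08:00–17:00: 08:15–08:30, 10:30–10:45, 11:15–12:00, 13:30–17:00.
Ulrich ∩ Vera: 10:30–10:45, 13:30–13:45, 16:00–16:15.
Ulrich ∩ Vera ∩ Hiro: 10:30–10:45, 13:30–13:45, 16:00–16:15.
Ulrich ∩ Vera ∩ Hiro ∩ Quinn: 10:30–10:45, 13:30–13:45, 16:00–16:15.
Restricted to 10:30–14:15: 10:30–10:45, 13:30–13:45.
Common window lengths: 15, 15 min; longest is 15.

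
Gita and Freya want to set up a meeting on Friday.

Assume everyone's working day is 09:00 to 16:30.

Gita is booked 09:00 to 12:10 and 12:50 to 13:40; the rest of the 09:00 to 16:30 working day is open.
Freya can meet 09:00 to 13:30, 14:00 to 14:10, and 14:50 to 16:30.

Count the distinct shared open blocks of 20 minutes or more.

2

Gita free within 09:00–16:30: 12:10–12:50, 13:40–16:30.
Gita ∩ Freya: 12:10–12:50, 14:00–14:10, 14:50–16:30.
Windows ≥ 20 min: 12:10–12:50, 14:50–16:30.
That's 2 windows.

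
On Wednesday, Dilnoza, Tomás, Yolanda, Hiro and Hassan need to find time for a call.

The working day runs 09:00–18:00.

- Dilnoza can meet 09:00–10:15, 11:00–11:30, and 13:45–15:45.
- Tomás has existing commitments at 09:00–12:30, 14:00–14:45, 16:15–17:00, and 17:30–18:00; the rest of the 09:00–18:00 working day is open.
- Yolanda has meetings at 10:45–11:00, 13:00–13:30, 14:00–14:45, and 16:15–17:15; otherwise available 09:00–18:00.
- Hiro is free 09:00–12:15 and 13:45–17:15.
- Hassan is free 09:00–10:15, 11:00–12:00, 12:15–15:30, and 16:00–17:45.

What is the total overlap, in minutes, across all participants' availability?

60 minutes

Tomás free within 09:00–18:00: 12:30–14:00, 14:45–16:15, 17:00–17:30.
Yolanda free within 09:00–18:00: 09:00–10:45, 11:00–13:00, 13:30–14:00, 14:45–16:15, 17:15–18:00.
Dilnoza ∩ Tomás: 13:45–14:00, 14:45–15:45.
Dilnoza ∩ Tomás ∩ Yolanda: 13:45–14:00, 14:45–15:45.
Dilnoza ∩ Tomás ∩ Yolanda ∩ Hiro: 13:45–14:00, 14:45–15:45.
Dilnoza ∩ Tomás ∩ Yolanda ∩ Hiro ∩ Hassan: 13:45–14:00, 14:45–15:30.
Total common minutes: 15 + 45 = 60.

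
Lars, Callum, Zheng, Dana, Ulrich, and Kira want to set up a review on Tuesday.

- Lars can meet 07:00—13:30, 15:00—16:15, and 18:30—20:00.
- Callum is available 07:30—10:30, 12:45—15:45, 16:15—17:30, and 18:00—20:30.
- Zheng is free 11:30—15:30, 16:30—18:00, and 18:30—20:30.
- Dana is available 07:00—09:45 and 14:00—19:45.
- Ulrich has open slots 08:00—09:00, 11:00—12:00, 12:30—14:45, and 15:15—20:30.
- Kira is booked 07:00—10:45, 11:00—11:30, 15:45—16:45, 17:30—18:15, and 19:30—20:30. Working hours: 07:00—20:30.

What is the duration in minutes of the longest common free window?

Kira free within 07:00–20:30: 10:45–11:00, 11:30–15:45, 16:45–17:30, 18:15–19:30.
Lars ∩ Callum: 07:30–10:30, 12:45–13:30, 15:00–15:45, 18:30–20:00.
Lars ∩ Callum ∩ Zheng: 12:45–13:30, 15:00–15:30, 18:30–20:00.
Lars ∩ Callum ∩ Zheng ∩ Dana: 15:00–15:30, 18:30–19:45.
Lars ∩ Callum ∩ Zheng ∩ Dana ∩ Ulrich: 15:15–15:30, 18:30–19:45.
Lars ∩ Callum ∩ Zheng ∩ Dana ∩ Ulrich ∩ Kira: 15:15–15:30, 18:30–19:30.
Common window lengths: 15, 60 min; longest is 60.

60 minutes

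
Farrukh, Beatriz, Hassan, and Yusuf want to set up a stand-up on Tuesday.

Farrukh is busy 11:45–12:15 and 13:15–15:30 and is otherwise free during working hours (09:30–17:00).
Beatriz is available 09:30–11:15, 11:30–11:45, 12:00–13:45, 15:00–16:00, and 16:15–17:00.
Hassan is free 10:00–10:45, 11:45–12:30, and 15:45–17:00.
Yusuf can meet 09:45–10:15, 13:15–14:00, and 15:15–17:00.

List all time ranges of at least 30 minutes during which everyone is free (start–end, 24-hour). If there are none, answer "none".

16:15–17:00

Farrukh free within 09:30–17:00: 09:30–11:45, 12:15–13:15, 15:30–17:00.
Farrukh ∩ Beatriz: 09:30–11:15, 11:30–11:45, 12:15–13:15, 15:30–16:00, 16:15–17:00.
Farrukh ∩ Beatriz ∩ Hassan: 10:00–10:45, 12:15–12:30, 15:45–16:00, 16:15–17:00.
Farrukh ∩ Beatriz ∩ Hassan ∩ Yusuf: 10:00–10:15, 15:45–16:00, 16:15–17:00.
Windows ≥ 30 min: 16:15–17:00.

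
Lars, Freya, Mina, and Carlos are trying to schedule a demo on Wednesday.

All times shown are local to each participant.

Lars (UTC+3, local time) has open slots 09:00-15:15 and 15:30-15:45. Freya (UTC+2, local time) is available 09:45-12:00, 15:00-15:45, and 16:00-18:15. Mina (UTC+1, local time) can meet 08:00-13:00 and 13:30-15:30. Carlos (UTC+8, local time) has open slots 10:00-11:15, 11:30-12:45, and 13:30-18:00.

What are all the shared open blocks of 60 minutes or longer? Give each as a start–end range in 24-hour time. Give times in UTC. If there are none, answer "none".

07:45–10:00

Lars → UTC: 06:00–12:15, 12:30–12:45.
Freya → UTC: 07:45–10:00, 13:00–13:45, 14:00–16:15.
Mina → UTC: 07:00–12:00, 12:30–14:30.
Carlos → UTC: 02:00–03:15, 03:30–04:45, 05:30–10:00.
Lars ∩ Freya: 07:45–10:00.
Lars ∩ Freya ∩ Mina: 07:45–10:00.
Lars ∩ Freya ∩ Mina ∩ Carlos: 07:45–10:00.
Windows ≥ 60 min: 07:45–10:00.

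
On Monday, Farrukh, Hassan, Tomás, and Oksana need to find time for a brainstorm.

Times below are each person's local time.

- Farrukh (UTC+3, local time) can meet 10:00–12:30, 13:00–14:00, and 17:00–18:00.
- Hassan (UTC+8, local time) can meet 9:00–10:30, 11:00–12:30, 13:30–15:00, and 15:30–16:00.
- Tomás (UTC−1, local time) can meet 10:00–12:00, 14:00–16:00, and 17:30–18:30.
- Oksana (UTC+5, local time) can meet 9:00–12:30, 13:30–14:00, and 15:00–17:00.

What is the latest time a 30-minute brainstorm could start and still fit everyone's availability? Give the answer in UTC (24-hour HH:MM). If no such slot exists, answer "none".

Farrukh → UTC: 07:00–09:30, 10:00–11:00, 14:00–15:00.
Hassan → UTC: 01:00–02:30, 03:00–04:30, 05:30–07:00, 07:30–08:00.
Tomás → UTC: 11:00–13:00, 15:00–17:00, 18:30–19:30.
Oksana → UTC: 04:00–07:30, 08:30–09:00, 10:00–12:00.
Farrukh ∩ Hassan: 07:30–08:00.
Farrukh ∩ Hassan ∩ Tomás: (none).
Farrukh ∩ Hassan ∩ Tomás ∩ Oksana: (none).
Windows ≥ 30 min: (none).

none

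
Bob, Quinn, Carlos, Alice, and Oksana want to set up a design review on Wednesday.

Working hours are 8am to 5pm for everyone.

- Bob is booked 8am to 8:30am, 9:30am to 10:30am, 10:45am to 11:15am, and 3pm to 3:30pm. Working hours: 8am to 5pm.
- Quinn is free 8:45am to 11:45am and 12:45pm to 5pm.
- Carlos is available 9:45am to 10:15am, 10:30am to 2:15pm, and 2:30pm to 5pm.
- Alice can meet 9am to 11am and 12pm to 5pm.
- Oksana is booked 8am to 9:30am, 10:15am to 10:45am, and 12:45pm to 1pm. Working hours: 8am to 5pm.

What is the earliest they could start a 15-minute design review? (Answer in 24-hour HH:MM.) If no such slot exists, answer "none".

Bob free within 08:00–17:00: 08:30–09:30, 10:30–10:45, 11:15–15:00, 15:30–17:00.
Oksana free within 08:00–17:00: 09:30–10:15, 10:45–12:45, 13:00–17:00.
Bob ∩ Quinn: 08:45–09:30, 10:30–10:45, 11:15–11:45, 12:45–15:00, 15:30–17:00.
Bob ∩ Quinn ∩ Carlos: 10:30–10:45, 11:15–11:45, 12:45–14:15, 14:30–15:00, 15:30–17:00.
Bob ∩ Quinn ∩ Carlos ∩ Alice: 10:30–10:45, 12:45–14:15, 14:30–15:00, 15:30–17:00.
Bob ∩ Quinn ∩ Carlos ∩ Alice ∩ Oksana: 13:00–14:15, 14:30–15:00, 15:30–17:00.
Windows ≥ 15 min: 13:00–14:15, 14:30–15:00, 15:30–17:00.
Earliest such window starts at 13:00.

13:00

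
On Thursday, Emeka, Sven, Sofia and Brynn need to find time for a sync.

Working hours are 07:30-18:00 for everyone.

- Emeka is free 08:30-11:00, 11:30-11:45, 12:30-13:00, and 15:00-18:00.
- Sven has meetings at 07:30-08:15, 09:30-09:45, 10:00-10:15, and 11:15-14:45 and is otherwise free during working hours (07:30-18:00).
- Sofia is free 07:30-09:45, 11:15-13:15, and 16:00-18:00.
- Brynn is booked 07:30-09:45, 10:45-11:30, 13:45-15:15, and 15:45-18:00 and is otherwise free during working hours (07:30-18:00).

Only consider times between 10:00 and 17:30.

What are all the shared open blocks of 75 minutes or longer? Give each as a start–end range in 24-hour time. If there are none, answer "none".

Sven free within 07:30–18:00: 08:15–09:30, 09:45–10:00, 10:15–11:15, 14:45–18:00.
Brynn free within 07:30–18:00: 09:45–10:45, 11:30–13:45, 15:15–15:45.
Emeka ∩ Sven: 08:30–09:30, 09:45–10:00, 10:15–11:00, 15:00–18:00.
Emeka ∩ Sven ∩ Sofia: 08:30–09:30, 16:00–18:00.
Emeka ∩ Sven ∩ Sofia ∩ Brynn: (none).
Restricted to 10:00–17:30: (none).
Windows ≥ 75 min: (none).

none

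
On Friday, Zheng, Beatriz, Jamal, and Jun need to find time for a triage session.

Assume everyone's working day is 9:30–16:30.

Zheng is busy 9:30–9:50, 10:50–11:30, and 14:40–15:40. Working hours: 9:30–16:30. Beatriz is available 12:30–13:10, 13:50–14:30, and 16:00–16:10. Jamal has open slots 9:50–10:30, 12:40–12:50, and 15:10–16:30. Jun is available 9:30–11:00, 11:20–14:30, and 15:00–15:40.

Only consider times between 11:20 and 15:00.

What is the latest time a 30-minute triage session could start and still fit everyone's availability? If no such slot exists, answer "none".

none

Zheng free within 09:30–16:30: 09:50–10:50, 11:30–14:40, 15:40–16:30.
Zheng ∩ Beatriz: 12:30–13:10, 13:50–14:30, 16:00–16:10.
Zheng ∩ Beatriz ∩ Jamal: 12:40–12:50, 16:00–16:10.
Zheng ∩ Beatriz ∩ Jamal ∩ Jun: 12:40–12:50.
Restricted to 11:20–15:00: 12:40–12:50.
Windows ≥ 30 min: (none).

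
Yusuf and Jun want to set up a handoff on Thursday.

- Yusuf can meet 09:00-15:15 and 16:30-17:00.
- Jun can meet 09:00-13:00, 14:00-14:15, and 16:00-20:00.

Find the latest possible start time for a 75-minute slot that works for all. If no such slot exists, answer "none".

11:45

Yusuf ∩ Jun: 09:00–13:00, 14:00–14:15, 16:30–17:00.
Windows ≥ 75 min: 09:00–13:00.
Latest start in the last window 09:00–13:00 is 13:00 − 75 min = 11:45.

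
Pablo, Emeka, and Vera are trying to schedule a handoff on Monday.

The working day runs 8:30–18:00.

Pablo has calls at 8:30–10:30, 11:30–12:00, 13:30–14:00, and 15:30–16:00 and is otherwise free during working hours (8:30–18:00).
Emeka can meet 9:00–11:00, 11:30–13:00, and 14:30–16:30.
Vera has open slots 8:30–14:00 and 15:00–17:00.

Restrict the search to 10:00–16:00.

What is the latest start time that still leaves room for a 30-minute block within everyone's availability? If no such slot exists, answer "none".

Pablo free within 08:30–18:00: 10:30–11:30, 12:00–13:30, 14:00–15:30, 16:00–18:00.
Pablo ∩ Emeka: 10:30–11:00, 12:00–13:00, 14:30–15:30, 16:00–16:30.
Pablo ∩ Emeka ∩ Vera: 10:30–11:00, 12:00–13:00, 15:00–15:30, 16:00–16:30.
Restricted to 10:00–16:00: 10:30–11:00, 12:00–13:00, 15:00–15:30.
Windows ≥ 30 min: 10:30–11:00, 12:00–13:00, 15:00–15:30.
Latest start in the last window 15:00–15:30 is 15:30 − 30 min = 15:00.

15:00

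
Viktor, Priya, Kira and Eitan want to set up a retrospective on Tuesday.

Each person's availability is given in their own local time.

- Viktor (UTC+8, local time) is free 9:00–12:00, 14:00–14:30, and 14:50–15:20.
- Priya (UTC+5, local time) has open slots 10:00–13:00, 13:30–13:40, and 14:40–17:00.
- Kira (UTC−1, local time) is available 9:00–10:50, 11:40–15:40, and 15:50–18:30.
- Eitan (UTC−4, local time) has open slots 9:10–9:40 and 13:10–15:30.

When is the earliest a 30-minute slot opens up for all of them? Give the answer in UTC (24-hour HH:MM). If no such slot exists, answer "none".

none

Viktor → UTC: 01:00–04:00, 06:00–06:30, 06:50–07:20.
Priya → UTC: 05:00–08:00, 08:30–08:40, 09:40–12:00.
Kira → UTC: 10:00–11:50, 12:40–16:40, 16:50–19:30.
Eitan → UTC: 13:10–13:40, 17:10–19:30.
Viktor ∩ Priya: 06:00–06:30, 06:50–07:20.
Viktor ∩ Priya ∩ Kira: (none).
Viktor ∩ Priya ∩ Kira ∩ Eitan: (none).
Windows ≥ 30 min: (none).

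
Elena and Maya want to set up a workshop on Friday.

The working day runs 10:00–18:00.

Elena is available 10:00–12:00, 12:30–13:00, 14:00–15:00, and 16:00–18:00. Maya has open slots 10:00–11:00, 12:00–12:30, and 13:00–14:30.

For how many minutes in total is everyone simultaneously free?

90 minutes

Elena ∩ Maya: 10:00–11:00, 14:00–14:30.
Total common minutes: 60 + 30 = 90.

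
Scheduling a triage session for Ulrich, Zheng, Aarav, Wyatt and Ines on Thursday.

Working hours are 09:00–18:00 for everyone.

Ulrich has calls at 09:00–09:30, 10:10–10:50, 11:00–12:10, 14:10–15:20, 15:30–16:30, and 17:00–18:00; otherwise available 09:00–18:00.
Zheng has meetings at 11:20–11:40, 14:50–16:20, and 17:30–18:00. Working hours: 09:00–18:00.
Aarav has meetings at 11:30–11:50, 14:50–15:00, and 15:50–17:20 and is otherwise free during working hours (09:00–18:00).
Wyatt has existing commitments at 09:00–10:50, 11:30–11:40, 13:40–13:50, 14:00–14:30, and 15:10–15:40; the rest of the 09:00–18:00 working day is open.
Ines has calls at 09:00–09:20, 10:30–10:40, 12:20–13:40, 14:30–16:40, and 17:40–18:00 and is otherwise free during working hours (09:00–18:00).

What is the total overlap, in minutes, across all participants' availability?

Ulrich free within 09:00–18:00: 09:30–10:10, 10:50–11:00, 12:10–14:10, 15:20–15:30, 16:30–17:00.
Zheng free within 09:00–18:00: 09:00–11:20, 11:40–14:50, 16:20–17:30.
Aarav free within 09:00–18:00: 09:00–11:30, 11:50–14:50, 15:00–15:50, 17:20–18:00.
Wyatt free within 09:00–18:00: 10:50–11:30, 11:40–13:40, 13:50–14:00, 14:30–15:10, 15:40–18:00.
Ines free within 09:00–18:00: 09:20–10:30, 10:40–12:20, 13:40–14:30, 16:40–17:40.
Ulrich ∩ Zheng: 09:30–10:10, 10:50–11:00, 12:10–14:10, 16:30–17:00.
Ulrich ∩ Zheng ∩ Aarav: 09:30–10:10, 10:50–11:00, 12:10–14:10.
Ulrich ∩ Zheng ∩ Aarav ∩ Wyatt: 10:50–11:00, 12:10–13:40, 13:50–14:00.
Ulrich ∩ Zheng ∩ Aarav ∩ Wyatt ∩ Ines: 10:50–11:00, 12:10–12:20, 13:50–14:00.
Total common minutes: 10 + 10 + 10 = 30.

30 minutes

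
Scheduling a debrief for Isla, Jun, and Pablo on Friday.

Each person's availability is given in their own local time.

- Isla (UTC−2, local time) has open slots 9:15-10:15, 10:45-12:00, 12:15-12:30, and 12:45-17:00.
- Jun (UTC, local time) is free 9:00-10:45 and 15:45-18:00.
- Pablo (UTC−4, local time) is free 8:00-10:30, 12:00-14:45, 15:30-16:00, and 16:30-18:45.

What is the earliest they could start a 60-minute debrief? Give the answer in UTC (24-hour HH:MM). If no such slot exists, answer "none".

Isla → UTC: 11:15–12:15, 12:45–14:00, 14:15–14:30, 14:45–19:00.
Jun → UTC: 09:00–10:45, 15:45–18:00.
Pablo → UTC: 12:00–14:30, 16:00–18:45, 19:30–20:00, 20:30–22:45.
Isla ∩ Jun: 15:45–18:00.
Isla ∩ Jun ∩ Pablo: 16:00–18:00.
Windows ≥ 60 min: 16:00–18:00.
Earliest such window starts at 16:00.

16:00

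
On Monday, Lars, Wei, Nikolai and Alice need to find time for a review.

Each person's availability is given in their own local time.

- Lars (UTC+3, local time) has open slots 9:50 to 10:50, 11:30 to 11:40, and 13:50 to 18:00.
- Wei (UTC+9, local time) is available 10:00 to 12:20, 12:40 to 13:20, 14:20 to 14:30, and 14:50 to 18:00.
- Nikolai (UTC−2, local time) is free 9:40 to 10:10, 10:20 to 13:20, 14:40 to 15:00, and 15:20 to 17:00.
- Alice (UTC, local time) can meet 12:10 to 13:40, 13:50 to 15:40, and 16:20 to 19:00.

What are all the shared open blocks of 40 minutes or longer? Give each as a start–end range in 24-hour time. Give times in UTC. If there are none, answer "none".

Lars → UTC: 06:50–07:50, 08:30–08:40, 10:50–15:00.
Wei → UTC: 01:00–03:20, 03:40–04:20, 05:20–05:30, 05:50–09:00.
Nikolai → UTC: 11:40–12:10, 12:20–15:20, 16:40–17:00, 17:20–19:00.
Alice → UTC: 12:10–13:40, 13:50–15:40, 16:20–19:00.
Lars ∩ Wei: 06:50–07:50, 08:30–08:40.
Lars ∩ Wei ∩ Nikolai: (none).
Lars ∩ Wei ∩ Nikolai ∩ Alice: (none).
Windows ≥ 40 min: (none).

none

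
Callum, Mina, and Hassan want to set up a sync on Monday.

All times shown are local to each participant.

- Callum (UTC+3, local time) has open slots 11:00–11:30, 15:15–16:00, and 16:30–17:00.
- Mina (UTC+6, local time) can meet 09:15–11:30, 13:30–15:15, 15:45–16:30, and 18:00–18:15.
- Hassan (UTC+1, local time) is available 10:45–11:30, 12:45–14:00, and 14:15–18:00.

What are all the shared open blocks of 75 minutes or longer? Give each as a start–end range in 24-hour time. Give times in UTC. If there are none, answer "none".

none

Callum → UTC: 08:00–08:30, 12:15–13:00, 13:30–14:00.
Mina → UTC: 03:15–05:30, 07:30–09:15, 09:45–10:30, 12:00–12:15.
Hassan → UTC: 09:45–10:30, 11:45–13:00, 13:15–17:00.
Callum ∩ Mina: 08:00–08:30.
Callum ∩ Mina ∩ Hassan: (none).
Windows ≥ 75 min: (none).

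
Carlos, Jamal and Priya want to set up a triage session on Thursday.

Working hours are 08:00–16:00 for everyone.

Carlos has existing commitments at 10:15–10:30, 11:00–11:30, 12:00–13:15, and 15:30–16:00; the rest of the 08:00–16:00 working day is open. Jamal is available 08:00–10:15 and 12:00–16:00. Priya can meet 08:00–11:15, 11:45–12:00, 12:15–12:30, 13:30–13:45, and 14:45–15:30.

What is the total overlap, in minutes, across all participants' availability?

Carlos free within 08:00–16:00: 08:00–10:15, 10:30–11:00, 11:30–12:00, 13:15–15:30.
Carlos ∩ Jamal: 08:00–10:15, 13:15–15:30.
Carlos ∩ Jamal ∩ Priya: 08:00–10:15, 13:30–13:45, 14:45–15:30.
Total common minutes: 135 + 15 + 45 = 195.

195 minutes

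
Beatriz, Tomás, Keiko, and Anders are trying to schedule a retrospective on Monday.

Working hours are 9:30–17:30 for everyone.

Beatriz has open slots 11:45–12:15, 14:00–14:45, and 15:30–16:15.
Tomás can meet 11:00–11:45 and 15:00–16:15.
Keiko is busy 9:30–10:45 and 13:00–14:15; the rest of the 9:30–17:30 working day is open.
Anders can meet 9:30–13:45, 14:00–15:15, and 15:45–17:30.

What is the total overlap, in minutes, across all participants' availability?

Keiko free within 09:30–17:30: 10:45–13:00, 14:15–17:30.
Beatriz ∩ Tomás: 15:30–16:15.
Beatriz ∩ Tomás ∩ Keiko: 15:30–16:15.
Beatriz ∩ Tomás ∩ Keiko ∩ Anders: 15:45–16:15.
Total common minutes: 30.

30 minutes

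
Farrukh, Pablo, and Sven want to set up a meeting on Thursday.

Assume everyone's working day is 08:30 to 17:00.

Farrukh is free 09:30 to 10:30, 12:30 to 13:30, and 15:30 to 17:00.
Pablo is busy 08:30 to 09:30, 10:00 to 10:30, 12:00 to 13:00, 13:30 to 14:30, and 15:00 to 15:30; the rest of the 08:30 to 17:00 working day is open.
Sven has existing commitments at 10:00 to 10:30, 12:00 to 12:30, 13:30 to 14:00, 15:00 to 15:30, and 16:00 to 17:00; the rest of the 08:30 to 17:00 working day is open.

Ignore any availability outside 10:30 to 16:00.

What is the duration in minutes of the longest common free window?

30 minutes

Pablo free within 08:30–17:00: 09:30–10:00, 10:30–12:00, 13:00–13:30, 14:30–15:00, 15:30–17:00.
Sven free within 08:30–17:00: 08:30–10:00, 10:30–12:00, 12:30–13:30, 14:00–15:00, 15:30–16:00.
Farrukh ∩ Pablo: 09:30–10:00, 13:00–13:30, 15:30–17:00.
Farrukh ∩ Pablo ∩ Sven: 09:30–10:00, 13:00–13:30, 15:30–16:00.
Restricted to 10:30–16:00: 13:00–13:30, 15:30–16:00.
Common window lengths: 30, 30 min; longest is 30.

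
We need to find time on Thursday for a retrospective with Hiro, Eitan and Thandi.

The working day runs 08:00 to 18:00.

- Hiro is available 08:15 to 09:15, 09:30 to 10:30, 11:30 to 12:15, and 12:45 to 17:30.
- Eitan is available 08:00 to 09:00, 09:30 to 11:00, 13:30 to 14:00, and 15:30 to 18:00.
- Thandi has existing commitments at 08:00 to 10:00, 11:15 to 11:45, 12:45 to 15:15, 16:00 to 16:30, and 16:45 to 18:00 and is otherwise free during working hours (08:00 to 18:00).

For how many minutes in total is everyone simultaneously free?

75 minutes

Thandi free within 08:00–18:00: 10:00–11:15, 11:45–12:45, 15:15–16:00, 16:30–16:45.
Hiro ∩ Eitan: 08:15–09:00, 09:30–10:30, 13:30–14:00, 15:30–17:30.
Hiro ∩ Eitan ∩ Thandi: 10:00–10:30, 15:30–16:00, 16:30–16:45.
Total common minutes: 30 + 30 + 15 = 75.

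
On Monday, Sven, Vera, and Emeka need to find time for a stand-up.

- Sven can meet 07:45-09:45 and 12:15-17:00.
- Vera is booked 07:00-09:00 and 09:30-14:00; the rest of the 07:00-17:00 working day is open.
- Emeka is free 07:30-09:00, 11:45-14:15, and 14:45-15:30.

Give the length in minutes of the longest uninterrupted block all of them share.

Vera free within 07:00–17:00: 09:00–09:30, 14:00–17:00.
Sven ∩ Vera: 09:00–09:30, 14:00–17:00.
Sven ∩ Vera ∩ Emeka: 14:00–14:15, 14:45–15:30.
Common window lengths: 15, 45 min; longest is 45.

45 minutes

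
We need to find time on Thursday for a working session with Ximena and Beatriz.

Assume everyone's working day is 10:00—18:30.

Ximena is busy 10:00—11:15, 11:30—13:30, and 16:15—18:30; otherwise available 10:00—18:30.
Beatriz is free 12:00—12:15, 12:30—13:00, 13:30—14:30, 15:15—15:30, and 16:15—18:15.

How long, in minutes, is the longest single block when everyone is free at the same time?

Ximena free within 10:00–18:30: 11:15–11:30, 13:30–16:15.
Ximena ∩ Beatriz: 13:30–14:30, 15:15–15:30.
Common window lengths: 60, 15 min; longest is 60.

60 minutes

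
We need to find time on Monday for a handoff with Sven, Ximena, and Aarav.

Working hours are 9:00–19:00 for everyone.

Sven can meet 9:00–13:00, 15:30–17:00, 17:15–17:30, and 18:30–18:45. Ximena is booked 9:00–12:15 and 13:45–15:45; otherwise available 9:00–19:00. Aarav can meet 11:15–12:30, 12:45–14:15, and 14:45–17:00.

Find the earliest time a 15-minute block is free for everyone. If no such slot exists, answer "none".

12:15

Ximena free within 09:00–19:00: 12:15–13:45, 15:45–19:00.
Sven ∩ Ximena: 12:15–13:00, 15:45–17:00, 17:15–17:30, 18:30–18:45.
Sven ∩ Ximena ∩ Aarav: 12:15–12:30, 12:45–13:00, 15:45–17:00.
Windows ≥ 15 min: 12:15–12:30, 12:45–13:00, 15:45–17:00.
Earliest such window starts at 12:15.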